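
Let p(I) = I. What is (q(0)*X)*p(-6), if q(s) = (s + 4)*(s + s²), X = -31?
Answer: 0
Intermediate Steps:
q(s) = (4 + s)*(s + s²)
(q(0)*X)*p(-6) = ((0*(4 + 0² + 5*0))*(-31))*(-6) = ((0*(4 + 0 + 0))*(-31))*(-6) = ((0*4)*(-31))*(-6) = (0*(-31))*(-6) = 0*(-6) = 0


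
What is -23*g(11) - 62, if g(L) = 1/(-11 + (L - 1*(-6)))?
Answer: -395/6 ≈ -65.833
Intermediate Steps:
g(L) = 1/(-5 + L) (g(L) = 1/(-11 + (L + 6)) = 1/(-11 + (6 + L)) = 1/(-5 + L))
-23*g(11) - 62 = -23/(-5 + 11) - 62 = -23/6 - 62 = -395/6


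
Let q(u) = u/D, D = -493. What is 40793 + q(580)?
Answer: 693461/17 ≈ 40792.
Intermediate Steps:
q(u) = -u/493 (q(u) = u/(-493) = u*(-1/493) = -u/493)
40793 + q(580) = 40793 - 1/493*580 = 40793 - 20/17 = 693461/17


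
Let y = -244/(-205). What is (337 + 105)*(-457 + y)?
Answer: -41300922/205 ≈ -2.0147e+5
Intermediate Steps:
y = 244/205 (y = -244*(-1/205) = 244/205 ≈ 1.1902)
(337 + 105)*(-457 + y) = (337 + 105)*(-457 + 244/205) = 442*(-93441/205) = -41300922/205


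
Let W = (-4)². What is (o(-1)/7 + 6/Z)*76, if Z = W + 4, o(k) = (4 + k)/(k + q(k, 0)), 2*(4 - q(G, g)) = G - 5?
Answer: 988/35 ≈ 28.229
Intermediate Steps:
q(G, g) = 13/2 - G/2 (q(G, g) = 4 - (G - 5)/2 = 4 - (-5 + G)/2 = 4 + (5/2 - G/2) = 13/2 - G/2)
o(k) = (4 + k)/(13/2 + k/2) (o(k) = (4 + k)/(k + (13/2 - k/2)) = (4 + k)/(13/2 + k/2))
W = 16
Z = 20 (Z = 16 + 4 = 20)
(o(-1)/7 + 6/Z)*76 = ((2*(4 - 1)/(13 - 1))/7 + 6/20)*76 = ((2*3/12)*(⅐) + 6*(1/20))*76 = ((2*(1/12)*3)*(⅐) + 3/10)*76 = ((½)*(⅐) + 3/10)*76 = (1/14 + 3/10)*76 = (13/35)*76 = 988/35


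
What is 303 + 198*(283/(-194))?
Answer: 1374/97 ≈ 14.165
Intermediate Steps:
303 + 198*(283/(-194)) = 303 + 198*(283*(-1/194)) = 303 + 198*(-283/194) = 303 - 28017/97 = 1374/97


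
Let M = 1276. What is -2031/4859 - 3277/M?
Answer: -638431/213796 ≈ -2.9862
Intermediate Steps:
-2031/4859 - 3277/M = -2031/4859 - 3277/1276 = -2031*1/4859 - 3277*1/1276 = -2031/4859 - 113/44 = -638431/213796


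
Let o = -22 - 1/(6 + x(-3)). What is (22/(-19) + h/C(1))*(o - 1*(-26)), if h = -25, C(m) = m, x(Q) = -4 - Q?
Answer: -497/5 ≈ -99.400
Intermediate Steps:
o = -111/5 (o = -22 - 1/(6 + (-4 - 1*(-3))) = -22 - 1/(6 + (-4 + 3)) = -22 - 1/(6 - 1) = -22 - 1/5 = -111/5 ≈ -22.200)
(22/(-19) + h/C(1))*(o - 1*(-26)) = (22/(-19) - 25/1)*(-111/5 - 1*(-26)) = (22*(-1/19) - 25*1)*(-111/5 + 26) = (-22/19 - 25)*(19/5) = -497/19*19/5 = -497/5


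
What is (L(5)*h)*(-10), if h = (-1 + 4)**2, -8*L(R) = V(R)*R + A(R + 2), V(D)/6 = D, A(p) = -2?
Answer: 1665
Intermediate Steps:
V(D) = 6*D
L(R) = 1/4 - 3*R**2/4 (L(R) = -((6*R)*R - 2)/8 = -(6*R**2 - 2)/8 = -(-2 + 6*R**2)/8 = 1/4 - 3*R**2/4)
h = 9 (h = 3**2 = 9)
(L(5)*h)*(-10) = ((1/4 - 3/4*5**2)*9)*(-10) = ((1/4 - 3/4*25)*9)*(-10) = ((1/4 - 75/4)*9)*(-10) = -37/2*9*(-10) = -333/2*(-10) = 1665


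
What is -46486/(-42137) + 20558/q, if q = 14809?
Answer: 1554663620/624006833 ≈ 2.4914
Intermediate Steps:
-46486/(-42137) + 20558/q = -46486/(-42137) + 20558/14809 = -46486*(-1/42137) + 20558*(1/14809) = 46486/42137 + 20558/14809 = 1554663620/624006833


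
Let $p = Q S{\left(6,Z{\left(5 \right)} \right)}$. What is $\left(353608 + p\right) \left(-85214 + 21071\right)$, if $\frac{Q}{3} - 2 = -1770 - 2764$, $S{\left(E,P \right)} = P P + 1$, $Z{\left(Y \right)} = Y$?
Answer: $-7184016$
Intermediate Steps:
$S{\left(E,P \right)} = 1 + P^{2}$ ($S{\left(E,P \right)} = P^{2} + 1 = 1 + P^{2}$)
$Q = -13596$ ($Q = 6 + 3 \left(-1770 - 2764\right) = 6 + 3 \left(-4534\right) = 6 - 13602 = -13596$)
$p = -353496$ ($p = - 13596 \left(1 + 5^{2}\right) = - 13596 \left(1 + 25\right) = \left(-13596\right) 26 = -353496$)
$\left(353608 + p\right) \left(-85214 + 21071\right) = \left(353608 - 353496\right) \left(-85214 + 21071\right) = 112 \left(-64143\right) = -7184016$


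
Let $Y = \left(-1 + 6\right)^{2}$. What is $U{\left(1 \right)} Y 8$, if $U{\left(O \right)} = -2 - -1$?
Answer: $-200$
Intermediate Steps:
$U{\left(O \right)} = -1$ ($U{\left(O \right)} = -2 + 1 = -1$)
$Y = 25$ ($Y = 5^{2} = 25$)
$U{\left(1 \right)} Y 8 = \left(-1\right) 25 \cdot 8 = \left(-25\right) 8 = -200$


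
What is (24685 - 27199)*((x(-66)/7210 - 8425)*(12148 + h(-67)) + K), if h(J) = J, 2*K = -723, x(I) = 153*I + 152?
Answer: 922605378701787/3605 ≈ 2.5592e+11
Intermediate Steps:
x(I) = 152 + 153*I
K = -723/2 (K = (½)*(-723) = -723/2 ≈ -361.50)
(24685 - 27199)*((x(-66)/7210 - 8425)*(12148 + h(-67)) + K) = (24685 - 27199)*(((152 + 153*(-66))/7210 - 8425)*(12148 - 67) - 723/2) = -2514*(((152 - 10098)*(1/7210) - 8425)*12081 - 723/2) = -2514*((-9946*1/7210 - 8425)*12081 - 723/2) = -2514*((-4973/3605 - 8425)*12081 - 723/2) = -2514*(-30377098/3605*12081 - 723/2) = -2514*(-366985720938/3605 - 723/2) = -2514*(-733974048291/7210) = 922605378701787/3605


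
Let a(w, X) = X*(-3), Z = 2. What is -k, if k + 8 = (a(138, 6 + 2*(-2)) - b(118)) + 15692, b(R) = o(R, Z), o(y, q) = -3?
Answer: -15681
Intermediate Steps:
b(R) = -3
a(w, X) = -3*X
k = 15681 (k = -8 + ((-3*(6 + 2*(-2)) - 1*(-3)) + 15692) = -8 + ((-3*(6 - 4) + 3) + 15692) = -8 + ((-3*2 + 3) + 15692) = -8 + ((-6 + 3) + 15692) = -8 + (-3 + 15692) = -8 + 15689 = 15681)
-k = -1*15681 = -15681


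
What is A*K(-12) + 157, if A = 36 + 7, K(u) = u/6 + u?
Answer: -445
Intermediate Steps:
K(u) = 7*u/6 (K(u) = u*(⅙) + u = u/6 + u = 7*u/6)
A = 43
A*K(-12) + 157 = 43*((7/6)*(-12)) + 157 = 43*(-14) + 157 = -602 + 157 = -445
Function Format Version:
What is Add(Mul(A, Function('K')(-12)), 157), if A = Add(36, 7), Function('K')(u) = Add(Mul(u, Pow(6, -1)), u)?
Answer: -445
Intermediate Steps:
Function('K')(u) = Mul(Rational(7, 6), u) (Function('K')(u) = Add(Mul(u, Rational(1, 6)), u) = Add(Mul(Rational(1, 6), u), u) = Mul(Rational(7, 6), u))
A = 43
Add(Mul(A, Function('K')(-12)), 157) = Add(Mul(43, Mul(Rational(7, 6), -12)), 157) = Add(Mul(43, -14), 157) = Add(-602, 157) = -445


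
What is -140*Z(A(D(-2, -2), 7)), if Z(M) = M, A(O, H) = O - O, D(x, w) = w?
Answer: 0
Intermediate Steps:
A(O, H) = 0
-140*Z(A(D(-2, -2), 7)) = -140*0 = 0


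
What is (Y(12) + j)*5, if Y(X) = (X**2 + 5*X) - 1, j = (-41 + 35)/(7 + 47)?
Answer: 9130/9 ≈ 1014.4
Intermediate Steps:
j = -1/9 (j = -6/54 = -6*1/54 = -1/9 ≈ -0.11111)
Y(X) = -1 + X**2 + 5*X
(Y(12) + j)*5 = ((-1 + 12**2 + 5*12) - 1/9)*5 = ((-1 + 144 + 60) - 1/9)*5 = (203 - 1/9)*5 = (1826/9)*5 = 9130/9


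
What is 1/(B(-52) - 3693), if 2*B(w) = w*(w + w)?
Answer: -1/989 ≈ -0.0010111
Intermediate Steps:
B(w) = w² (B(w) = (w*(w + w))/2 = (w*(2*w))/2 = (2*w²)/2 = w²)
1/(B(-52) - 3693) = 1/((-52)² - 3693) = 1/(2704 - 3693) = 1/(-989) = -1/989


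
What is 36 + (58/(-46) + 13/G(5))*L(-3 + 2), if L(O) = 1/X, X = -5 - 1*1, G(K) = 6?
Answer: 29683/828 ≈ 35.849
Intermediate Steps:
X = -6 (X = -5 - 1 = -6)
L(O) = -1/6 (L(O) = 1/(-6) = -1/6)
36 + (58/(-46) + 13/G(5))*L(-3 + 2) = 36 + (58/(-46) + 13/6)*(-1/6) = 36 + (58*(-1/46) + 13*(1/6))*(-1/6) = 36 + (-29/23 + 13/6)*(-1/6) = 36 + (125/138)*(-1/6) = 36 - 125/828 = 29683/828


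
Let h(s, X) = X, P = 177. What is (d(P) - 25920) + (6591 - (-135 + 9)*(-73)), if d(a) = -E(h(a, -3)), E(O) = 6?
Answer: -28533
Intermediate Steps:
d(a) = -6 (d(a) = -1*6 = -6)
(d(P) - 25920) + (6591 - (-135 + 9)*(-73)) = (-6 - 25920) + (6591 - (-135 + 9)*(-73)) = -25926 + (6591 - (-126)*(-73)) = -25926 + (6591 - 1*9198) = -25926 + (6591 - 9198) = -25926 - 2607 = -28533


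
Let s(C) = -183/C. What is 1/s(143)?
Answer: -143/183 ≈ -0.78142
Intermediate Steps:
s(C) = -183/C
1/s(143) = 1/(-183/143) = -143/183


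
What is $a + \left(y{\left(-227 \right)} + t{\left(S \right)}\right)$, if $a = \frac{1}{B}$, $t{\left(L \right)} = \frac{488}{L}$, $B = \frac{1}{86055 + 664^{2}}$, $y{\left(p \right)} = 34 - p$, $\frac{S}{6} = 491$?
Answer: $\frac{776583520}{1473} \approx 5.2721 \cdot 10^{5}$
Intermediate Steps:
$S = 2946$ ($S = 6 \cdot 491 = 2946$)
$B = \frac{1}{526951}$ ($B = \frac{1}{86055 + 440896} = \frac{1}{526951} \approx 1.8977 \cdot 10^{-6}$)
$a = 526951$ ($a = \frac{1}{\frac{1}{526951}} = 526951$)
$a + \left(y{\left(-227 \right)} + t{\left(S \right)}\right) = 526951 + \left(\left(34 - -227\right) + \frac{488}{2946}\right) = 526951 + \left(\left(34 + 227\right) + 488 \cdot \frac{1}{2946}\right) = 526951 + \left(261 + \frac{244}{1473}\right) = 526951 + \frac{384697}{1473} = \frac{776583520}{1473}$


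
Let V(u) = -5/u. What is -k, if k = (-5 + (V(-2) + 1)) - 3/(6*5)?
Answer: 8/5 ≈ 1.6000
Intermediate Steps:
k = -8/5 (k = (-5 + (-5/(-2) + 1)) - 3/(6*5) = (-5 + (-5*(-½) + 1)) - 3/30 = (-5 + (5/2 + 1)) + (1/30)*(-3) = (-5 + 7/2) - ⅒ = -3/2 - ⅒ = -8/5 ≈ -1.6000)
-k = -1*(-8/5) = 8/5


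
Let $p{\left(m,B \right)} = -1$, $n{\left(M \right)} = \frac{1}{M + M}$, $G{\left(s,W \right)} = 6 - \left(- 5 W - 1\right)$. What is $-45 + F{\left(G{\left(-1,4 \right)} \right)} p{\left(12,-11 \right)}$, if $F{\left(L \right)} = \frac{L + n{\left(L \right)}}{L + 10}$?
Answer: $- \frac{91369}{1998} \approx -45.73$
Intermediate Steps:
$G{\left(s,W \right)} = 7 + 5 W$ ($G{\left(s,W \right)} = 6 - \left(-1 - 5 W\right) = 6 + \left(1 + 5 W\right) = 7 + 5 W$)
$n{\left(M \right)} = \frac{1}{2 M}$
$F{\left(L \right)} = \frac{L + \frac{1}{2 L}}{10 + L}$ ($F{\left(L \right)} = \frac{L + \frac{1}{2 L}}{L + 10} = \frac{L + \frac{1}{2 L}}{10 + L}$)
$-45 + F{\left(G{\left(-1,4 \right)} \right)} p{\left(12,-11 \right)} = -45 + \frac{\frac{1}{2} + \left(7 + 5 \cdot 4\right)^{2}}{\left(7 + 5 \cdot 4\right) \left(10 + \left(7 + 5 \cdot 4\right)\right)} \left(-1\right) = -45 + \frac{\frac{1}{2} + \left(7 + 20\right)^{2}}{\left(7 + 20\right) \left(10 + \left(7 + 20\right)\right)} \left(-1\right) = -45 + \frac{\frac{1}{2} + 27^{2}}{27 \left(10 + 27\right)} \left(-1\right) = -45 + \frac{\frac{1}{2} + 729}{27 \cdot 37} \left(-1\right) = -45 + \frac{1}{27} \cdot \frac{1}{37} \cdot \frac{1459}{2} \left(-1\right) = -45 + \frac{1459}{1998} \left(-1\right) = -45 - \frac{1459}{1998} = - \frac{91369}{1998}$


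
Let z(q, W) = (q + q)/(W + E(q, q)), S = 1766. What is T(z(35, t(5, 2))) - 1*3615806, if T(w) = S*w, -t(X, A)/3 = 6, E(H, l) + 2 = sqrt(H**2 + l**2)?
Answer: -148198598/41 + 86534*sqrt(2)/41 ≈ -3.6116e+6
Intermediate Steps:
E(H, l) = -2 + sqrt(H**2 + l**2)
t(X, A) = -18 (t(X, A) = -3*6 = -18)
z(q, W) = 2*q/(-2 + W + sqrt(2)*sqrt(q**2)) (z(q, W) = (q + q)/(W + (-2 + sqrt(q**2 + q**2))) = (2*q)/(W + (-2 + sqrt(2*q**2))) = (2*q)/(W + (-2 + sqrt(2)*sqrt(q**2))) = (2*q)/(-2 + W + sqrt(2)*sqrt(q**2)) = 2*q/(-2 + W + sqrt(2)*sqrt(q**2)))
T(w) = 1766*w
T(z(35, t(5, 2))) - 1*3615806 = 1766*(2*35/(-2 - 18 + sqrt(2)*sqrt(35**2))) - 1*3615806 = 1766*(2*35/(-2 - 18 + sqrt(2)*sqrt(1225))) - 3615806 = 1766*(2*35/(-2 - 18 + sqrt(2)*35)) - 3615806 = 1766*(2*35/(-2 - 18 + 35*sqrt(2))) - 3615806 = 1766*(2*35/(-20 + 35*sqrt(2))) - 3615806 = 1766*(70/(-20 + 35*sqrt(2))) - 3615806 = 123620/(-20 + 35*sqrt(2)) - 3615806 = -3615806 + 123620/(-20 + 35*sqrt(2))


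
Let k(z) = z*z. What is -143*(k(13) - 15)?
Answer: -22022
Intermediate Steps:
k(z) = z**2
-143*(k(13) - 15) = -143*(13**2 - 15) = -143*(169 - 15) = -143*154 = -22022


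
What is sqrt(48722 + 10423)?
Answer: sqrt(59145) ≈ 243.20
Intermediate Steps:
sqrt(48722 + 10423) = sqrt(59145)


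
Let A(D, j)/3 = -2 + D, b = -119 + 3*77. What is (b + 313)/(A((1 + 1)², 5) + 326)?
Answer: 425/332 ≈ 1.2801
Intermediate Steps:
b = 112 (b = -119 + 231 = 112)
A(D, j) = -6 + 3*D (A(D, j) = 3*(-2 + D) = -6 + 3*D)
(b + 313)/(A((1 + 1)², 5) + 326) = (112 + 313)/((-6 + 3*(1 + 1)²) + 326) = 425/((-6 + 3*2²) + 326) = 425/((-6 + 3*4) + 326) = 425/((-6 + 12) + 326) = 425/(6 + 326) = 425/332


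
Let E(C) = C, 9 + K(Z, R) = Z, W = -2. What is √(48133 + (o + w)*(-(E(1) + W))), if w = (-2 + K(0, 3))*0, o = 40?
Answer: √48173 ≈ 219.48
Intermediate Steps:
K(Z, R) = -9 + Z
w = 0 (w = (-2 + (-9 + 0))*0 = (-2 - 9)*0 = -11*0 = 0)
√(48133 + (o + w)*(-(E(1) + W))) = √(48133 + (40 + 0)*(-(1 - 2))) = √(48133 + 40*(-1*(-1))) = √(48133 + 40*1) = √(48133 + 40) = √48173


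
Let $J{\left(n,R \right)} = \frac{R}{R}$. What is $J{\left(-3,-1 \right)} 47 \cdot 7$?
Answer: $329$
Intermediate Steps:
$J{\left(n,R \right)} = 1$
$J{\left(-3,-1 \right)} 47 \cdot 7 = 1 \cdot 47 \cdot 7 = 47 \cdot 7 = 329$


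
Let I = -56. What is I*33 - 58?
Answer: -1906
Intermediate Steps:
I*33 - 58 = -56*33 - 58 = -1848 - 58 = -1906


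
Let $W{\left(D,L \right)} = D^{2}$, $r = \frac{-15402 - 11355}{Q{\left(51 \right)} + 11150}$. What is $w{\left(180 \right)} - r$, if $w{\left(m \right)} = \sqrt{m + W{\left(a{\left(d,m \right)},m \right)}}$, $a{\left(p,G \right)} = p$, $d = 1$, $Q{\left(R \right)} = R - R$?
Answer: $\frac{26757}{11150} + \sqrt{181} \approx 15.853$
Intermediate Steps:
$Q{\left(R \right)} = 0$
$r = - \frac{26757}{11150}$ ($r = \frac{-15402 - 11355}{0 + 11150} = - \frac{26757}{11150} \approx -2.3997$)
$w{\left(m \right)} = \sqrt{1 + m}$ ($w{\left(m \right)} = \sqrt{m + 1^{2}} = \sqrt{m + 1} = \sqrt{1 + m}$)
$w{\left(180 \right)} - r = \sqrt{1 + 180} - - \frac{26757}{11150} = \sqrt{181} + \frac{26757}{11150} = \frac{26757}{11150} + \sqrt{181}$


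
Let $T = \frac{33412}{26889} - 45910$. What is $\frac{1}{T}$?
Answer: $- \frac{26889}{1234440578} \approx -2.1782 \cdot 10^{-5}$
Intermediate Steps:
$T = - \frac{1234440578}{26889}$ ($T = 33412 \cdot \frac{1}{26889} - 45910 = \frac{33412}{26889} - 45910 = - \frac{1234440578}{26889} \approx -45909.0$)
$\frac{1}{T} = \frac{1}{- \frac{1234440578}{26889}} = - \frac{26889}{1234440578}$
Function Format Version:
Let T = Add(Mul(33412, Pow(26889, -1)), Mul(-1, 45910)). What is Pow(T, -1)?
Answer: Rational(-26889, 1234440578) ≈ -2.1782e-5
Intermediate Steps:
T = Rational(-1234440578, 26889) (T = Add(Mul(33412, Rational(1, 26889)), -45910) = Add(Rational(33412, 26889), -45910) = Rational(-1234440578, 26889) ≈ -45909.)
Pow(T, -1) = Pow(Rational(-1234440578, 26889), -1) = Rational(-26889, 1234440578)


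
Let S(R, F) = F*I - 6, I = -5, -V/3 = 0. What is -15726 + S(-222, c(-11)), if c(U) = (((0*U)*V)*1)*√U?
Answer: -15732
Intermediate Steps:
V = 0 (V = -3*0 = 0)
c(U) = 0 (c(U) = (((0*U)*0)*1)*√U = ((0*0)*1)*√U = (0*1)*√U = 0*√U = 0)
S(R, F) = -6 - 5*F (S(R, F) = F*(-5) - 6 = -5*F - 6 = -6 - 5*F)
-15726 + S(-222, c(-11)) = -15726 + (-6 - 5*0) = -15726 + (-6 + 0) = -15726 - 6 = -15732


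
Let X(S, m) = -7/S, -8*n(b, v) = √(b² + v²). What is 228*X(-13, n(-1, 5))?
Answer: 1596/13 ≈ 122.77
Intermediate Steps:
n(b, v) = -√(b² + v²)/8
228*X(-13, n(-1, 5)) = 228*(-7/(-13)) = 228*(-7*(-1/13)) = 228*(7/13) = 1596/13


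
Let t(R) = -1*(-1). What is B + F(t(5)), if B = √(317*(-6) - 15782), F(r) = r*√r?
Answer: 1 + 2*I*√4421 ≈ 1.0 + 132.98*I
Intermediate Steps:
t(R) = 1
F(r) = r^(3/2)
B = 2*I*√4421 (B = √(-1902 - 15782) = √(-17684) = 2*I*√4421 ≈ 132.98*I)
B + F(t(5)) = 2*I*√4421 + 1^(3/2) = 2*I*√4421 + 1 = 1 + 2*I*√4421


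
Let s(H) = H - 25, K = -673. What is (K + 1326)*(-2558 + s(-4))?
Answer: -1689311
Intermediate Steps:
s(H) = -25 + H
(K + 1326)*(-2558 + s(-4)) = (-673 + 1326)*(-2558 + (-25 - 4)) = 653*(-2558 - 29) = 653*(-2587) = -1689311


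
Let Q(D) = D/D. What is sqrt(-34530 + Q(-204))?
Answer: I*sqrt(34529) ≈ 185.82*I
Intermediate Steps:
Q(D) = 1
sqrt(-34530 + Q(-204)) = sqrt(-34530 + 1) = sqrt(-34529) = I*sqrt(34529)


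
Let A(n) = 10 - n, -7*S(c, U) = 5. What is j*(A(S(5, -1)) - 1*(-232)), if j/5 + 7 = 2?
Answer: -42475/7 ≈ -6067.9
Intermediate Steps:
S(c, U) = -5/7 (S(c, U) = -1/7*5 = -5/7)
j = -25 (j = -35 + 5*2 = -35 + 10 = -25)
j*(A(S(5, -1)) - 1*(-232)) = -25*((10 - 1*(-5/7)) - 1*(-232)) = -25*((10 + 5/7) + 232) = -25*(75/7 + 232) = -25*1699/7 = -42475/7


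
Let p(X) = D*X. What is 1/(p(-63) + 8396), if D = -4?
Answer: 1/8648 ≈ 0.00011563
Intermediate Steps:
p(X) = -4*X
1/(p(-63) + 8396) = 1/(-4*(-63) + 8396) = 1/(252 + 8396) = 1/8648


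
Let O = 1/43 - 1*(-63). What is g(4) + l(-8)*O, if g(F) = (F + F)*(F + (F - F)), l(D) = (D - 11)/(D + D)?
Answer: 36753/344 ≈ 106.84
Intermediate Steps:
l(D) = (-11 + D)/(2*D) (l(D) = (-11 + D)/((2*D)) = (-11 + D)*(1/(2*D)) = (-11 + D)/(2*D))
O = 2710/43 (O = 1/43 + 63 = 2710/43 ≈ 63.023)
g(F) = 2*F² (g(F) = (2*F)*(F + 0) = (2*F)*F = 2*F²)
g(4) + l(-8)*O = 2*4² + ((½)*(-11 - 8)/(-8))*(2710/43) = 2*16 + ((½)*(-⅛)*(-19))*(2710/43) = 32 + (19/16)*(2710/43) = 32 + 25745/344 = 36753/344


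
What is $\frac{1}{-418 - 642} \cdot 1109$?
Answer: $- \frac{1109}{1060} \approx -1.0462$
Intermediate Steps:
$\frac{1}{-418 - 642} \cdot 1109 = \frac{1}{-1060} \cdot 1109 = \left(- \frac{1}{1060}\right) 1109 = - \frac{1109}{1060}$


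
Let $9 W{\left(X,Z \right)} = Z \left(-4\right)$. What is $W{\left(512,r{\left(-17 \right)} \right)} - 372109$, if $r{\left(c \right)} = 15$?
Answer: $- \frac{1116347}{3} \approx -3.7212 \cdot 10^{5}$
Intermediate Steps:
$W{\left(X,Z \right)} = - \frac{4 Z}{9}$ ($W{\left(X,Z \right)} = \frac{Z \left(-4\right)}{9} = \frac{\left(-4\right) Z}{9} = - \frac{4 Z}{9}$)
$W{\left(512,r{\left(-17 \right)} \right)} - 372109 = \left(- \frac{4}{9}\right) 15 - 372109 = - \frac{20}{3} - 372109 = - \frac{1116347}{3}$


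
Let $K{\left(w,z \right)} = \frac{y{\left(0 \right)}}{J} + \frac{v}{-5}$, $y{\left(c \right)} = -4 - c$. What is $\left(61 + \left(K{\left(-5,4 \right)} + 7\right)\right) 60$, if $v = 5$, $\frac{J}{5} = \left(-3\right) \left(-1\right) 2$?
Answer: $4012$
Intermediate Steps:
$J = 30$ ($J = 5 \left(-3\right) \left(-1\right) 2 = 5 \cdot 3 \cdot 2 = 5 \cdot 6 = 30$)
$K{\left(w,z \right)} = - \frac{17}{15}$ ($K{\left(w,z \right)} = \frac{-4 - 0}{30} + \frac{5}{-5} = \left(-4 + 0\right) \frac{1}{30} + 5 \left(- \frac{1}{5}\right) = \left(-4\right) \frac{1}{30} - 1 = - \frac{2}{15} - 1 = - \frac{17}{15}$)
$\left(61 + \left(K{\left(-5,4 \right)} + 7\right)\right) 60 = \left(61 + \left(- \frac{17}{15} + 7\right)\right) 60 = \left(61 + \frac{88}{15}\right) 60 = \frac{1003}{15} \cdot 60 = 4012$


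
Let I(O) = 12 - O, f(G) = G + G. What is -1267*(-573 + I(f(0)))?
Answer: 710787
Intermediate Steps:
f(G) = 2*G
-1267*(-573 + I(f(0))) = -1267*(-573 + (12 - 2*0)) = -1267*(-573 + (12 - 1*0)) = -1267*(-573 + (12 + 0)) = -1267*(-573 + 12) = -1267*(-561) = 710787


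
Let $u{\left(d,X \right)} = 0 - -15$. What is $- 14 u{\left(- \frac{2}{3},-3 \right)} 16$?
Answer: $-3360$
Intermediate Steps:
$u{\left(d,X \right)} = 15$ ($u{\left(d,X \right)} = 0 + 15 = 15$)
$- 14 u{\left(- \frac{2}{3},-3 \right)} 16 = \left(-14\right) 15 \cdot 16 = \left(-210\right) 16 = -3360$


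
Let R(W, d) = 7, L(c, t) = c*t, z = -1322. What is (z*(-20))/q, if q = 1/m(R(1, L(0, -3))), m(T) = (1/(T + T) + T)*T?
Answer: 1308780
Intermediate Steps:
m(T) = T*(T + 1/(2*T)) (m(T) = (1/(2*T) + T)*T = (T + 1/(2*T))*T = T*(T + 1/(2*T)))
q = 2/99 (q = 1/(½ + 7²) = 1/(½ + 49) = 1/(99/2) = 2/99 ≈ 0.020202)
(z*(-20))/q = (-1322*(-20))/(2/99) = 26440*(99/2) = 1308780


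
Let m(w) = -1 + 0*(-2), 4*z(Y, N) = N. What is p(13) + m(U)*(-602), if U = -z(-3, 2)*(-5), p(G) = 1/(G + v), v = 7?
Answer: 12041/20 ≈ 602.05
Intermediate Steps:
z(Y, N) = N/4
p(G) = 1/(7 + G) (p(G) = 1/(G + 7) = 1/(7 + G))
U = 5/2 (U = -2/4*(-5) = -1*½*(-5) = -½*(-5) = 5/2 ≈ 2.5000)
m(w) = -1 (m(w) = -1 + 0 = -1)
p(13) + m(U)*(-602) = 1/(7 + 13) - 1*(-602) = 1/20 + 602 = 12041/20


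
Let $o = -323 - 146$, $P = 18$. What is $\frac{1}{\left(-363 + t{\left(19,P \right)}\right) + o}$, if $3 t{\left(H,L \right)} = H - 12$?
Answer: $- \frac{3}{2489} \approx -0.0012053$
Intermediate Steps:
$o = -469$ ($o = -323 - 146 = -469$)
$t{\left(H,L \right)} = -4 + \frac{H}{3}$ ($t{\left(H,L \right)} = \frac{H - 12}{3} = \frac{-12 + H}{3} = -4 + \frac{H}{3}$)
$\frac{1}{\left(-363 + t{\left(19,P \right)}\right) + o} = \frac{1}{\left(-363 + \left(-4 + \frac{1}{3} \cdot 19\right)\right) - 469} = \frac{1}{\left(-363 + \left(-4 + \frac{19}{3}\right)\right) - 469} = \frac{1}{\left(-363 + \frac{7}{3}\right) - 469} = \frac{1}{- \frac{1082}{3} - 469} = \frac{1}{- \frac{2489}{3}} = - \frac{3}{2489}$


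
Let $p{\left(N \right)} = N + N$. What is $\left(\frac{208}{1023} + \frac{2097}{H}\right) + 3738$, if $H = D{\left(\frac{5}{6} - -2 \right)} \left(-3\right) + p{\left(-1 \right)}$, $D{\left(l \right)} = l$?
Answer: $\frac{25339120}{7161} \approx 3538.5$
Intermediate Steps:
$p{\left(N \right)} = 2 N$
$H = - \frac{21}{2}$ ($H = \left(\frac{5}{6} - -2\right) \left(-3\right) + 2 \left(-1\right) = \left(5 \cdot \frac{1}{6} + 2\right) \left(-3\right) - 2 = \left(\frac{5}{6} + 2\right) \left(-3\right) - 2 = \frac{17}{6} \left(-3\right) - 2 = - \frac{17}{2} - 2 = - \frac{21}{2} \approx -10.5$)
$\left(\frac{208}{1023} + \frac{2097}{H}\right) + 3738 = \left(\frac{208}{1023} + \frac{2097}{- \frac{21}{2}}\right) + 3738 = \left(208 \cdot \frac{1}{1023} + 2097 \left(- \frac{2}{21}\right)\right) + 3738 = \left(\frac{208}{1023} - \frac{1398}{7}\right) + 3738 = - \frac{1428698}{7161} + 3738 = \frac{25339120}{7161}$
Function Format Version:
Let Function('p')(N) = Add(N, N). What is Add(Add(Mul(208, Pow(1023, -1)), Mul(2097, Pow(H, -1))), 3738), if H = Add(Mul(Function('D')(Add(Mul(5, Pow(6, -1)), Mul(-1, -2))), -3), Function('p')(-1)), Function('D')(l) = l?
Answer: Rational(25339120, 7161) ≈ 3538.5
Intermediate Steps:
Function('p')(N) = Mul(2, N)
H = Rational(-21, 2) (H = Add(Mul(Add(Mul(5, Pow(6, -1)), Mul(-1, -2)), -3), Mul(2, -1)) = Add(Mul(Add(Mul(5, Rational(1, 6)), 2), -3), -2) = Add(Mul(Add(Rational(5, 6), 2), -3), -2) = Add(Mul(Rational(17, 6), -3), -2) = Add(Rational(-17, 2), -2) = Rational(-21, 2) ≈ -10.500)
Add(Add(Mul(208, Pow(1023, -1)), Mul(2097, Pow(H, -1))), 3738) = Add(Add(Mul(208, Pow(1023, -1)), Mul(2097, Pow(Rational(-21, 2), -1))), 3738) = Add(Add(Mul(208, Rational(1, 1023)), Mul(2097, Rational(-2, 21))), 3738) = Add(Add(Rational(208, 1023), Rational(-1398, 7)), 3738) = Add(Rational(-1428698, 7161), 3738) = Rational(25339120, 7161)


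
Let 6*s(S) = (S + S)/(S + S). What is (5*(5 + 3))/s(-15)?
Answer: 240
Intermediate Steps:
s(S) = ⅙ (s(S) = ((S + S)/(S + S))/6 = ((2*S)/((2*S)))/6 = ((2*S)*(1/(2*S)))/6 = (⅙)*1 = ⅙)
(5*(5 + 3))/s(-15) = (5*(5 + 3))/(⅙) = (5*8)*6 = 40*6 = 240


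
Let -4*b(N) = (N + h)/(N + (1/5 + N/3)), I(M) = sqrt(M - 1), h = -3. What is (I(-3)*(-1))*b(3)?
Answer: 0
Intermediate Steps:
I(M) = sqrt(-1 + M)
b(N) = -(-3 + N)/(4*(1/5 + 4*N/3)) (b(N) = -(N - 3)/(4*(N + (1/5 + N/3))) = -(-3 + N)/(4*(N + (1*(1/5) + N*(1/3)))) = -(-3 + N)/(4*(N + (1/5 + N/3))) = -(-3 + N)/(4*(1/5 + 4*N/3)))
(I(-3)*(-1))*b(3) = (sqrt(-1 - 3)*(-1))*(15*(3 - 1*3)/(4*(3 + 20*3))) = (sqrt(-4)*(-1))*(15*(3 - 3)/(4*(3 + 60))) = ((2*I)*(-1))*((15/4)*0/63) = (-2*I)*((15/4)*(1/63)*0) = -2*I*0 = 0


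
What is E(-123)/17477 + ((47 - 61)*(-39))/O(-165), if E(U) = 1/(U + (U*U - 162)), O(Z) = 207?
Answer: 5246222565/1988952508 ≈ 2.6377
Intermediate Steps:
E(U) = 1/(-162 + U + U**2) (E(U) = 1/(U + (U**2 - 162)) = 1/(U + (-162 + U**2)) = 1/(-162 + U + U**2))
E(-123)/17477 + ((47 - 61)*(-39))/O(-165) = 1/(-162 - 123 + (-123)**2*17477) + ((47 - 61)*(-39))/207 = (1/17477)/(-162 - 123 + 15129) - 14*(-39)*(1/207) = (1/17477)/14844 + 546*(1/207) = (1/14844)*(1/17477) + 182/69 = 1/259428588 + 182/69 = 5246222565/1988952508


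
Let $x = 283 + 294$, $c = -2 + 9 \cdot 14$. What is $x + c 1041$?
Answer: $129661$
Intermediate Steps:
$c = 124$ ($c = -2 + 126 = 124$)
$x = 577$
$x + c 1041 = 577 + 124 \cdot 1041 = 577 + 129084 = 129661$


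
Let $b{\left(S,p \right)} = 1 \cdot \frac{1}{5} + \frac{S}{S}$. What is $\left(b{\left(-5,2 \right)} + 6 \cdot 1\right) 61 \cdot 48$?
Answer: $\frac{105408}{5} \approx 21082.0$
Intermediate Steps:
$b{\left(S,p \right)} = \frac{6}{5}$ ($b{\left(S,p \right)} = 1 \cdot \frac{1}{5} + 1 = \frac{1}{5} + 1 = \frac{6}{5}$)
$\left(b{\left(-5,2 \right)} + 6 \cdot 1\right) 61 \cdot 48 = \left(\frac{6}{5} + 6 \cdot 1\right) 61 \cdot 48 = \left(\frac{6}{5} + 6\right) 61 \cdot 48 = \frac{36}{5} \cdot 61 \cdot 48 = \frac{2196}{5} \cdot 48 = \frac{105408}{5}$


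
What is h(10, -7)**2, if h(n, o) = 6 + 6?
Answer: 144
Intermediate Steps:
h(n, o) = 12
h(10, -7)**2 = 12**2 = 144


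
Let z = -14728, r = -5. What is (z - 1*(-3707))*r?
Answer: 55105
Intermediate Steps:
(z - 1*(-3707))*r = (-14728 - 1*(-3707))*(-5) = (-14728 + 3707)*(-5) = -11021*(-5) = 55105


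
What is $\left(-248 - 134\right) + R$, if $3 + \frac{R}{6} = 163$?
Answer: $578$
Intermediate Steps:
$R = 960$ ($R = -18 + 6 \cdot 163 = -18 + 978 = 960$)
$\left(-248 - 134\right) + R = \left(-248 - 134\right) + 960 = -382 + 960 = 578$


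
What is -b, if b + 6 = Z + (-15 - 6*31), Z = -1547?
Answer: 1754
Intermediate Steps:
b = -1754 (b = -6 + (-1547 + (-15 - 6*31)) = -6 + (-1547 + (-15 - 186)) = -6 + (-1547 - 201) = -6 - 1748 = -1754)
-b = -1*(-1754) = 1754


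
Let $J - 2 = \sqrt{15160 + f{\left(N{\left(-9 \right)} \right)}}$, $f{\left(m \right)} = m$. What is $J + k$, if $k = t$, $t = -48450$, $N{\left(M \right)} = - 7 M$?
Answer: $-48448 + \sqrt{15223} \approx -48325.0$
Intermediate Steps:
$k = -48450$
$J = 2 + \sqrt{15223}$ ($J = 2 + \sqrt{15160 - -63} = 2 + \sqrt{15160 + 63} = 2 + \sqrt{15223} \approx 125.38$)
$J + k = \left(2 + \sqrt{15223}\right) - 48450 = -48448 + \sqrt{15223}$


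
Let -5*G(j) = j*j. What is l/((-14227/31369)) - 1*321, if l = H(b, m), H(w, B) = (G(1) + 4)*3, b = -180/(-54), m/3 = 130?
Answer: -24622368/71135 ≈ -346.14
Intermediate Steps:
m = 390 (m = 3*130 = 390)
G(j) = -j²/5 (G(j) = -j*j/5 = -j²/5)
b = 10/3 (b = -180*(-1/54) = 10/3 ≈ 3.3333)
H(w, B) = 57/5 (H(w, B) = (-⅕*1² + 4)*3 = (-⅕*1 + 4)*3 = (-⅕ + 4)*3 = (19/5)*3 = 57/5)
l = 57/5 ≈ 11.400
l/((-14227/31369)) - 1*321 = 57/(5*((-14227/31369))) - 1*321 = 57/(5*((-14227*1/31369))) - 321 = 57/(5*(-14227/31369)) - 321 = (57/5)*(-31369/14227) - 321 = -1788033/71135 - 321 = -24622368/71135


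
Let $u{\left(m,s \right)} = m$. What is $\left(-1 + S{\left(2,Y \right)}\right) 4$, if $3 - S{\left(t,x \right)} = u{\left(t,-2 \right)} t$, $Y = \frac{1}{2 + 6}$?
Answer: $-8$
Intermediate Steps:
$Y = \frac{1}{8} \approx 0.125$
$S{\left(t,x \right)} = 3 - t^{2}$ ($S{\left(t,x \right)} = 3 - t t = 3 - t^{2}$)
$\left(-1 + S{\left(2,Y \right)}\right) 4 = \left(-1 + \left(3 - 2^{2}\right)\right) 4 = \left(-1 + \left(3 - 4\right)\right) 4 = \left(-1 - 1\right) 4 = \left(-2\right) 4 = -8$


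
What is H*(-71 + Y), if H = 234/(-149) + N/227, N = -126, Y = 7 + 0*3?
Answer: 4601088/33823 ≈ 136.03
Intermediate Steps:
Y = 7 (Y = 7 + 0 = 7)
H = -71892/33823 (H = 234/(-149) - 126/227 = 234*(-1/149) - 126*1/227 = -234/149 - 126/227 = -71892/33823 ≈ -2.1255)
H*(-71 + Y) = -71892*(-71 + 7)/33823 = -71892/33823*(-64) = 4601088/33823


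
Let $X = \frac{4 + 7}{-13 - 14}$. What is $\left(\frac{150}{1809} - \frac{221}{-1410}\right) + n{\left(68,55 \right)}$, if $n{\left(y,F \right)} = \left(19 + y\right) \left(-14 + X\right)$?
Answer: $- \frac{355170769}{283410} \approx -1253.2$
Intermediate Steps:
$X = - \frac{11}{27}$ ($X = \frac{11}{-27} = 11 \left(- \frac{1}{27}\right) = - \frac{11}{27} \approx -0.40741$)
$n{\left(y,F \right)} = - \frac{7391}{27} - \frac{389 y}{27}$ ($n{\left(y,F \right)} = \left(19 + y\right) \left(-14 - \frac{11}{27}\right) = \left(19 + y\right) \left(- \frac{389}{27}\right) = - \frac{7391}{27} - \frac{389 y}{27}$)
$\left(\frac{150}{1809} - \frac{221}{-1410}\right) + n{\left(68,55 \right)} = \left(\frac{150}{1809} - \frac{221}{-1410}\right) - \frac{11281}{9} = \left(150 \cdot \frac{1}{1809} - - \frac{221}{1410}\right) - \frac{11281}{9} = \left(\frac{50}{603} + \frac{221}{1410}\right) - \frac{11281}{9} = \frac{67921}{283410} - \frac{11281}{9} = - \frac{355170769}{283410}$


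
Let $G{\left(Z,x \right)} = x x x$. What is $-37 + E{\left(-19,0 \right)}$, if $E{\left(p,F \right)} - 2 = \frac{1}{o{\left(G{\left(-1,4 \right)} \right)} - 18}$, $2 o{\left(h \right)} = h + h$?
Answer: $- \frac{1609}{46} \approx -34.978$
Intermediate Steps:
$G{\left(Z,x \right)} = x^{3}$ ($G{\left(Z,x \right)} = x^{2} x = x^{3}$)
$o{\left(h \right)} = h$ ($o{\left(h \right)} = \frac{h + h}{2} = \frac{2 h}{2} = h$)
$E{\left(p,F \right)} = \frac{93}{46}$ ($E{\left(p,F \right)} = 2 + \frac{1}{4^{3} - 18} = 2 + \frac{1}{64 - 18} = 2 + \frac{1}{46} = \frac{93}{46}$)
$-37 + E{\left(-19,0 \right)} = -37 + \frac{93}{46} = - \frac{1609}{46}$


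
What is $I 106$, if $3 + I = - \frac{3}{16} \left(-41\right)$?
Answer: $\frac{3975}{8} \approx 496.88$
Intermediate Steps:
$I = \frac{75}{16}$ ($I = -3 + - \frac{3}{16} \left(-41\right) = -3 + \left(-3\right) \frac{1}{16} \left(-41\right) = -3 - - \frac{123}{16} = -3 + \frac{123}{16} = \frac{75}{16} \approx 4.6875$)
$I 106 = \frac{75}{16} \cdot 106 = \frac{3975}{8}$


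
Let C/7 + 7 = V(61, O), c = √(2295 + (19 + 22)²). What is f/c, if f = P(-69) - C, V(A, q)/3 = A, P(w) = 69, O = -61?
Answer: -1163*√994/1988 ≈ -18.444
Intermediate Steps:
V(A, q) = 3*A
c = 2*√994 (c = √(2295 + 41²) = √(2295 + 1681) = √3976 = 2*√994 ≈ 63.056)
C = 1232 (C = -49 + 7*(3*61) = -49 + 7*183 = -49 + 1281 = 1232)
f = -1163 (f = 69 - 1*1232 = 69 - 1232 = -1163)
f/c = -1163*√994/1988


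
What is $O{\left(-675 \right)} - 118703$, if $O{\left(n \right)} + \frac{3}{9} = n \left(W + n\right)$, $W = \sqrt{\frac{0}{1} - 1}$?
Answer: $\frac{1010765}{3} - 675 i \approx 3.3692 \cdot 10^{5} - 675.0 i$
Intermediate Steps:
$W = i$ ($W = \sqrt{0 \cdot 1 - 1} = \sqrt{0 - 1} = \sqrt{-1} = i \approx 1.0 i$)
$O{\left(n \right)} = - \frac{1}{3} + n \left(i + n\right)$
$O{\left(-675 \right)} - 118703 = \left(- \frac{1}{3} + \left(-675\right)^{2} + i \left(-675\right)\right) - 118703 = \left(- \frac{1}{3} + 455625 - 675 i\right) - 118703 = \left(\frac{1366874}{3} - 675 i\right) - 118703 = \frac{1010765}{3} - 675 i$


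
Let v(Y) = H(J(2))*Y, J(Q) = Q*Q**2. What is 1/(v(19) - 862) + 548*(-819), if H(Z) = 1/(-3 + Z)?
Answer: -1925852297/4291 ≈ -4.4881e+5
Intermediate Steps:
J(Q) = Q**3
v(Y) = Y/5 (v(Y) = Y/(-3 + 2**3) = Y/(-3 + 8) = Y/5)
1/(v(19) - 862) + 548*(-819) = 1/((1/5)*19 - 862) + 548*(-819) = 1/(19/5 - 862) - 448812 = 1/(-4291/5) - 448812 = -5/4291 - 448812 = -1925852297/4291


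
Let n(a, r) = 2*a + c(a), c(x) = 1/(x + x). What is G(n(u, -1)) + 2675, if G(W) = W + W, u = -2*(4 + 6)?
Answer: 51899/20 ≈ 2594.9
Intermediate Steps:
c(x) = 1/(2*x)
u = -20 (u = -2*10 = -20)
n(a, r) = 1/(2*a) + 2*a (n(a, r) = 2*a + 1/(2*a) = 1/(2*a) + 2*a)
G(W) = 2*W
G(n(u, -1)) + 2675 = 2*((1/2)/(-20) + 2*(-20)) + 2675 = 2*((1/2)*(-1/20) - 40) + 2675 = 2*(-1/40 - 40) + 2675 = 2*(-1601/40) + 2675 = -1601/20 + 2675 = 51899/20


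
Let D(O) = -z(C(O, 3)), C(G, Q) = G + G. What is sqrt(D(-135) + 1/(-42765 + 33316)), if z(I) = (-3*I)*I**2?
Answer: I*sqrt(5272107355458449)/9449 ≈ 7684.3*I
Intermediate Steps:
C(G, Q) = 2*G
z(I) = -3*I**3
D(O) = 24*O**3 (D(O) = -(-3)*(2*O)**3 = -(-3)*8*O**3 = -(-24)*O**3 = 24*O**3)
sqrt(D(-135) + 1/(-42765 + 33316)) = sqrt(24*(-135)**3 + 1/(-42765 + 33316)) = sqrt(24*(-2460375) + 1/(-9449)) = sqrt(-59049000 - 1/9449) = sqrt(-557954001001/9449) = I*sqrt(5272107355458449)/9449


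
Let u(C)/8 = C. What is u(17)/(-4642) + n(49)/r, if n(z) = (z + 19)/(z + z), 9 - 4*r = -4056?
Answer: -13228924/462308385 ≈ -0.028615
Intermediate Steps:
r = 4065/4 (r = 9/4 - 1/4*(-4056) = 9/4 + 1014 = 4065/4 ≈ 1016.3)
u(C) = 8*C
n(z) = (19 + z)/(2*z) (n(z) = (19 + z)/((2*z)) = (19 + z)*(1/(2*z)) = (19 + z)/(2*z))
u(17)/(-4642) + n(49)/r = (8*17)/(-4642) + ((1/2)*(19 + 49)/49)/(4065/4) = 136*(-1/4642) + ((1/2)*(1/49)*68)*(4/4065) = -68/2321 + (34/49)*(4/4065) = -68/2321 + 136/199185 = -13228924/462308385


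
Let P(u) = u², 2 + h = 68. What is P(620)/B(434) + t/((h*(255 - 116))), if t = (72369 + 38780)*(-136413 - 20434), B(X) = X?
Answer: -121976831621/64218 ≈ -1.8994e+6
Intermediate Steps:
h = 66 (h = -2 + 68 = 66)
t = -17433387203 (t = 111149*(-156847) = -17433387203)
P(620)/B(434) + t/((h*(255 - 116))) = 620²/434 - 17433387203*1/(66*(255 - 116)) = 384400*(1/434) - 17433387203/(66*139) = 6200/7 - 17433387203/9174 = -121976831621/64218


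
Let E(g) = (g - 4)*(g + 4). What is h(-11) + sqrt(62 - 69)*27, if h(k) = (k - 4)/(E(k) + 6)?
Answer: -5/37 + 27*I*sqrt(7) ≈ -0.13514 + 71.435*I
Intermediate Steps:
E(g) = (-4 + g)*(4 + g)
h(k) = (-4 + k)/(-10 + k**2) (h(k) = (k - 4)/((-16 + k**2) + 6) = (-4 + k)/(-10 + k**2))
h(-11) + sqrt(62 - 69)*27 = (-4 - 11)/(-10 + (-11)**2) + sqrt(62 - 69)*27 = -15/(-10 + 121) + sqrt(-7)*27 = -15/111 + (I*sqrt(7))*27 = (1/111)*(-15) + 27*I*sqrt(7) = -5/37 + 27*I*sqrt(7)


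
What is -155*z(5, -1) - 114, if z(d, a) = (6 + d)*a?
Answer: 1591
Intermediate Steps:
z(d, a) = a*(6 + d)
-155*z(5, -1) - 114 = -(-155)*(6 + 5) - 114 = -(-155)*11 - 114 = -155*(-11) - 114 = 1705 - 114 = 1591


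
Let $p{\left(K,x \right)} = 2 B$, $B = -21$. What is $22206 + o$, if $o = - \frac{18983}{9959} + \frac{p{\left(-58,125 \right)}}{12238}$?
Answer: $\frac{1353097754810}{60939121} \approx 22204.0$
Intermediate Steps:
$p{\left(K,x \right)} = -42$ ($p{\left(K,x \right)} = 2 \left(-21\right) = -42$)
$o = - \frac{116366116}{60939121}$ ($o = - \frac{18983}{9959} - \frac{42}{12238} = \left(-18983\right) \frac{1}{9959} - \frac{21}{6119} = - \frac{18983}{9959} - \frac{21}{6119} = - \frac{116366116}{60939121} \approx -1.9095$)
$22206 + o = 22206 - \frac{116366116}{60939121} = \frac{1353097754810}{60939121}$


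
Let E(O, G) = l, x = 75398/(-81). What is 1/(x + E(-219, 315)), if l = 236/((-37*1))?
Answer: -2997/2808842 ≈ -0.0010670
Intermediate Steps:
x = -75398/81 (x = 75398*(-1/81) = -75398/81 ≈ -930.84)
l = -236/37 (l = 236/(-37) = 236*(-1/37) = -236/37 ≈ -6.3784)
E(O, G) = -236/37
1/(x + E(-219, 315)) = 1/(-75398/81 - 236/37) = 1/(-2808842/2997) = -2997/2808842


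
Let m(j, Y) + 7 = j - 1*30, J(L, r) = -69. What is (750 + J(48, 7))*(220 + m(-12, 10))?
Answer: 116451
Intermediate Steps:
m(j, Y) = -37 + j (m(j, Y) = -7 + (j - 1*30) = -7 + (j - 30) = -7 + (-30 + j) = -37 + j)
(750 + J(48, 7))*(220 + m(-12, 10)) = (750 - 69)*(220 + (-37 - 12)) = 681*(220 - 49) = 681*171 = 116451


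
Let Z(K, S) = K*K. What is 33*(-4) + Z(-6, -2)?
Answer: -96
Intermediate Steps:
Z(K, S) = K²
33*(-4) + Z(-6, -2) = 33*(-4) + (-6)² = -132 + 36 = -96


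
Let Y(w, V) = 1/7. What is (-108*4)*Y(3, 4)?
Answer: -432/7 ≈ -61.714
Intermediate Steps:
Y(w, V) = 1/7
(-108*4)*Y(3, 4) = -108*4*(1/7) = -18*24*(1/7) = -432*1/7 = -432/7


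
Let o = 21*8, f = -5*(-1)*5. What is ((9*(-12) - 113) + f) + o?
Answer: -28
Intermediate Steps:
f = 25 (f = 5*5 = 25)
o = 168
((9*(-12) - 113) + f) + o = ((9*(-12) - 113) + 25) + 168 = ((-108 - 113) + 25) + 168 = (-221 + 25) + 168 = -196 + 168 = -28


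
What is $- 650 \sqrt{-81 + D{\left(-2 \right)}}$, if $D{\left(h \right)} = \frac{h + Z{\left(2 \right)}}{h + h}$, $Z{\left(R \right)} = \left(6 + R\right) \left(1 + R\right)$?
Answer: $- 325 i \sqrt{346} \approx - 6045.4 i$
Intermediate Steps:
$Z{\left(R \right)} = \left(1 + R\right) \left(6 + R\right)$
$D{\left(h \right)} = \frac{24 + h}{2 h}$ ($D{\left(h \right)} = \frac{h + \left(6 + 2^{2} + 7 \cdot 2\right)}{h + h} = \frac{h + \left(6 + 4 + 14\right)}{2 h} = \left(h + 24\right) \frac{1}{2 h} = \left(24 + h\right) \frac{1}{2 h} = \frac{24 + h}{2 h}$)
$- 650 \sqrt{-81 + D{\left(-2 \right)}} = - 650 \sqrt{-81 + \frac{24 - 2}{2 \left(-2\right)}} = - 650 \sqrt{-81 + \frac{1}{2} \left(- \frac{1}{2}\right) 22} = - 650 \sqrt{-81 - \frac{11}{2}} = - 650 \sqrt{- \frac{173}{2}} = - 650 \frac{i \sqrt{346}}{2} = - 325 i \sqrt{346}$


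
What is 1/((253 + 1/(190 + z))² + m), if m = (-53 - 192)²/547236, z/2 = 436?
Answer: 952464258/60966842975333 ≈ 1.5623e-5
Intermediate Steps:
z = 872 (z = 2*436 = 872)
m = 60025/547236 (m = (-245)²*(1/547236) = 60025*(1/547236) = 60025/547236 ≈ 0.10969)
1/((253 + 1/(190 + z))² + m) = 1/((253 + 1/(190 + 872))² + 60025/547236) = 1/((253 + 1/1062)² + 60025/547236) = 1/((268687/1062)² + 60025/547236) = 1/(72192703969/1127844 + 60025/547236) = 1/(60966842975333/952464258) = 952464258/60966842975333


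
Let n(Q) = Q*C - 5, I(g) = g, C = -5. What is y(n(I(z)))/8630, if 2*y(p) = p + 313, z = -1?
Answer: 313/17260 ≈ 0.018134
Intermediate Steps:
n(Q) = -5 - 5*Q (n(Q) = Q*(-5) - 5 = -5*Q - 5 = -5 - 5*Q)
y(p) = 313/2 + p/2 (y(p) = (p + 313)/2 = (313 + p)/2 = 313/2 + p/2)
y(n(I(z)))/8630 = (313/2 + (-5 - 5*(-1))/2)/8630 = (313/2 + (-5 + 5)/2)*(1/8630) = (313/2 + (½)*0)*(1/8630) = (313/2 + 0)*(1/8630) = (313/2)*(1/8630) = 313/17260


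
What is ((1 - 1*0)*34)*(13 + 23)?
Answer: 1224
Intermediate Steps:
((1 - 1*0)*34)*(13 + 23) = ((1 + 0)*34)*36 = (1*34)*36 = 34*36 = 1224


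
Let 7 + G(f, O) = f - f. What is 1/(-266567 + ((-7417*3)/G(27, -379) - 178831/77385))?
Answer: -77385/20382481321 ≈ -3.7966e-6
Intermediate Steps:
G(f, O) = -7 (G(f, O) = -7 + (f - f) = -7 + 0 = -7)
1/(-266567 + ((-7417*3)/G(27, -379) - 178831/77385)) = 1/(-266567 + (-7417*3/(-7) - 178831/77385)) = 1/(-266567 + (-22251*(-1/7) - 178831*1/77385)) = 1/(-266567 + (22251/7 - 178831/77385)) = 1/(-266567 + 245805974/77385) = 1/(-20382481321/77385) = -77385/20382481321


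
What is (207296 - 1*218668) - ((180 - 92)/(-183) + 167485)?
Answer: -32730743/183 ≈ -1.7886e+5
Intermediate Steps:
(207296 - 1*218668) - ((180 - 92)/(-183) + 167485) = (207296 - 218668) - (88*(-1/183) + 167485) = -11372 - (-88/183 + 167485) = -11372 - 1*30649667/183 = -11372 - 30649667/183 = -32730743/183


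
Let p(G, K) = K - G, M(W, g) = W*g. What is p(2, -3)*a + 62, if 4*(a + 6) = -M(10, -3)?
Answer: 109/2 ≈ 54.500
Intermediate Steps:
a = 3/2 (a = -6 + (-10*(-3))/4 = -6 + (-1*(-30))/4 = -6 + (1/4)*30 = -6 + 15/2 = 3/2 ≈ 1.5000)
p(2, -3)*a + 62 = (-3 - 1*2)*(3/2) + 62 = (-3 - 2)*(3/2) + 62 = -5*3/2 + 62 = -15/2 + 62 = 109/2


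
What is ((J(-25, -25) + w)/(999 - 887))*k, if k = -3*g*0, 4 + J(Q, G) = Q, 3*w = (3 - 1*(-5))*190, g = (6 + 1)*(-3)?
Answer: 0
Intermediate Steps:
g = -21 (g = 7*(-3) = -21)
w = 1520/3 (w = ((3 - 1*(-5))*190)/3 = ((3 + 5)*190)/3 = (8*190)/3 = (⅓)*1520 = 1520/3 ≈ 506.67)
J(Q, G) = -4 + Q
k = 0 (k = -3*(-21)*0 = 63*0 = 0)
((J(-25, -25) + w)/(999 - 887))*k = (((-4 - 25) + 1520/3)/(999 - 887))*0 = ((-29 + 1520/3)/112)*0 = ((1433/3)*(1/112))*0 = (1433/336)*0 = 0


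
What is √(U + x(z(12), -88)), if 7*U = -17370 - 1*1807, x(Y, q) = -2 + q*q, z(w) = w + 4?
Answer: 19*√679/7 ≈ 70.728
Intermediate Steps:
z(w) = 4 + w
x(Y, q) = -2 + q²
U = -19177/7 (U = (-17370 - 1*1807)/7 = (-17370 - 1807)/7 = (⅐)*(-19177) = -19177/7 ≈ -2739.6)
√(U + x(z(12), -88)) = √(-19177/7 + (-2 + (-88)²)) = √(-19177/7 + (-2 + 7744)) = √(-19177/7 + 7742) = √(35017/7) = 19*√679/7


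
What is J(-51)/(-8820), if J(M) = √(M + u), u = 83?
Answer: -√2/2205 ≈ -0.00064137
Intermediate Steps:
J(M) = √(83 + M) (J(M) = √(M + 83) = √(83 + M))
J(-51)/(-8820) = √(83 - 51)/(-8820) = √32*(-1/8820) = (4*√2)*(-1/8820) = -√2/2205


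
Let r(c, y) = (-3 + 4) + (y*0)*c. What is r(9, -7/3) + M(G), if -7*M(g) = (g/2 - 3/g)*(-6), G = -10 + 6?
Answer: -1/14 ≈ -0.071429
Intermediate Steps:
G = -4
M(g) = -18/(7*g) + 3*g/7 (M(g) = -(g/2 - 3/g)*(-6)/7 = -(-3*g + 18/g)/7 = -18/(7*g) + 3*g/7)
r(c, y) = 1 (r(c, y) = 1 + 0*c = 1 + 0 = 1)
r(9, -7/3) + M(G) = 1 + (3/7)*(-6 + (-4)²)/(-4) = 1 + (3/7)*(-¼)*(-6 + 16) = 1 + (3/7)*(-¼)*10 = 1 - 15/14 = -1/14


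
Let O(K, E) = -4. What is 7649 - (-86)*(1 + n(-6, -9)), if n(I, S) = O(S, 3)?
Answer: 7391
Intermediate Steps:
n(I, S) = -4
7649 - (-86)*(1 + n(-6, -9)) = 7649 - (-86)*(1 - 4) = 7649 - (-86)*(-3) = 7649 - 1*258 = 7649 - 258 = 7391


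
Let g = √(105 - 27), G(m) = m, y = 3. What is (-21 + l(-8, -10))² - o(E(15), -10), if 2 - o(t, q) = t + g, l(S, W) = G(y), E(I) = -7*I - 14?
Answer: 203 + √78 ≈ 211.83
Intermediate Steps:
E(I) = -14 - 7*I
l(S, W) = 3
g = √78 ≈ 8.8318
o(t, q) = 2 - t - √78 (o(t, q) = 2 - (t + √78) = 2 + (-t - √78) = 2 - t - √78)
(-21 + l(-8, -10))² - o(E(15), -10) = (-21 + 3)² - (2 - (-14 - 7*15) - √78) = (-18)² - (2 - (-14 - 105) - √78) = 324 - (2 - 1*(-119) - √78) = 324 - (2 + 119 - √78) = 324 - (121 - √78) = 324 + (-121 + √78) = 203 + √78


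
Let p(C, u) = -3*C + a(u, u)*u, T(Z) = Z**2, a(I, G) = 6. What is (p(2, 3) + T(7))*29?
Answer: 1769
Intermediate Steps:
p(C, u) = -3*C + 6*u
(p(2, 3) + T(7))*29 = ((-3*2 + 6*3) + 7**2)*29 = ((-6 + 18) + 49)*29 = (12 + 49)*29 = 61*29 = 1769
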